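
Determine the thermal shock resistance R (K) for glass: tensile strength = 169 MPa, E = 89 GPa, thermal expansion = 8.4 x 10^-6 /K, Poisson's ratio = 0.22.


Thermal shock resistance: R = sigma * (1 - nu) / (E * alpha)
  Numerator = 169 * (1 - 0.22) = 131.82
  Denominator = 89 * 1000 * (8.4 x 10^-6) = 0.7476
  R = 131.82 / 0.7476 = 176.3 K

176.3 K


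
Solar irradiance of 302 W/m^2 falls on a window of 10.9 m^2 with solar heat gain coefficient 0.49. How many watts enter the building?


Solar heat gain: Q = Area * SHGC * Irradiance
  Q = 10.9 * 0.49 * 302 = 1613 W

1613 W


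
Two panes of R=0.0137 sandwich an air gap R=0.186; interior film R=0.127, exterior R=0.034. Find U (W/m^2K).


Total thermal resistance (series):
  R_total = R_in + R_glass + R_air + R_glass + R_out
  R_total = 0.127 + 0.0137 + 0.186 + 0.0137 + 0.034 = 0.3744 m^2K/W
U-value = 1 / R_total = 1 / 0.3744 = 2.671 W/m^2K

2.671 W/m^2K


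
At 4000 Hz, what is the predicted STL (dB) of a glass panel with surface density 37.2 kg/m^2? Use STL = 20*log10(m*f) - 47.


Mass law: STL = 20 * log10(m * f) - 47
  m * f = 37.2 * 4000 = 148800
  log10(148800) = 5.1726
  STL = 20 * 5.1726 - 47 = 103.452 - 47 = 56.5 dB

56.5 dB


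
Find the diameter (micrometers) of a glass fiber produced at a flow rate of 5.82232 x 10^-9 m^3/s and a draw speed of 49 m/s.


Cross-sectional area from continuity:
  A = Q / v = 5.82232 x 10^-9 / 49 = 1.188229 x 10^-10 m^2
Diameter from circular cross-section:
  d = sqrt(4A / pi) * 10^6 (m -> um)
  d = sqrt(4 * 1.188229 x 10^-10 / pi) * 10^6 = 12.3 um

12.3 um


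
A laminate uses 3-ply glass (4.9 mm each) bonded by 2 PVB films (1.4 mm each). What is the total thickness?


Total thickness = glass contribution + PVB contribution
  Glass: 3 * 4.9 = 14.7 mm
  PVB: 2 * 1.4 = 2.8 mm
  Total = 14.7 + 2.8 = 17.5 mm

17.5 mm


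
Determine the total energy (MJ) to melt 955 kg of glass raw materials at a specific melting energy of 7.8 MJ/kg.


Total energy = mass * specific energy
  E = 955 * 7.8 = 7449 MJ

7449 MJ


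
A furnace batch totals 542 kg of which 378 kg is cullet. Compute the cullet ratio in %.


Cullet ratio = (cullet mass / total batch mass) * 100
  Ratio = 378 / 542 * 100 = 69.74%

69.74%


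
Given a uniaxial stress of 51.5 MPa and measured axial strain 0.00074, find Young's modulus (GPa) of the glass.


Young's modulus: E = stress / strain
  E = 51.5 MPa / 0.00074 = 69594.59 MPa
Convert to GPa: 69594.59 / 1000 = 69.59 GPa

69.59 GPa


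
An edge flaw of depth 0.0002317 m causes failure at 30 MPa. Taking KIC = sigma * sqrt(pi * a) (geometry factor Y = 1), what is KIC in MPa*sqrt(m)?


Fracture toughness: KIC = sigma * sqrt(pi * a)
  pi * a = pi * 0.0002317 = 0.000727907
  sqrt(pi * a) = 0.02698
  KIC = 30 * 0.02698 = 0.809 MPa*sqrt(m)

0.809 MPa*sqrt(m)


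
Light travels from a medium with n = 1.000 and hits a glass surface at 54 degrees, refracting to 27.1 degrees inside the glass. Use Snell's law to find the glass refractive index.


Apply Snell's law: n1 * sin(theta1) = n2 * sin(theta2)
  n2 = n1 * sin(theta1) / sin(theta2)
  sin(54) = 0.809017
  sin(27.1) = 0.455545
  n2 = 1.000 * 0.809017 / 0.455545 = 1.7759

1.7759


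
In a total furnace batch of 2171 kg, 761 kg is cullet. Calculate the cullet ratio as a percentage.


Cullet ratio = (cullet mass / total batch mass) * 100
  Ratio = 761 / 2171 * 100 = 35.05%

35.05%


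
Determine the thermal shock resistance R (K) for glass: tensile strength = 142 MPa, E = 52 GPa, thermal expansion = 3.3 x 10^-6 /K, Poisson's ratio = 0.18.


Thermal shock resistance: R = sigma * (1 - nu) / (E * alpha)
  Numerator = 142 * (1 - 0.18) = 116.44
  Denominator = 52 * 1000 * (3.3 x 10^-6) = 0.1716
  R = 116.44 / 0.1716 = 678.6 K

678.6 K


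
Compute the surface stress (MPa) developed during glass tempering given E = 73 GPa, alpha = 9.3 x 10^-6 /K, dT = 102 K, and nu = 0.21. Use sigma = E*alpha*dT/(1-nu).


Tempering stress: sigma = E * alpha * dT / (1 - nu)
  E (MPa) = 73 * 1000 = 73000
  Numerator = 73000 * (9.3 x 10^-6) * 102 = 69.2478
  Denominator = 1 - 0.21 = 0.79
  sigma = 69.2478 / 0.79 = 87.7 MPa

87.7 MPa


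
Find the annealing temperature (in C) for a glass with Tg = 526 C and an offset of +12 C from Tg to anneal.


The annealing temperature is Tg plus the offset:
  T_anneal = 526 + 12 = 538 C

538 C


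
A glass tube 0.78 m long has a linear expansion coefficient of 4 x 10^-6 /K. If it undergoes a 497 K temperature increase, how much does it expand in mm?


Thermal expansion formula: dL = alpha * L0 * dT
  dL = (4 x 10^-6) * 0.78 * 497 = 0.00155064 m
Convert to mm: 0.00155064 * 1000 = 1.5506 mm

1.5506 mm


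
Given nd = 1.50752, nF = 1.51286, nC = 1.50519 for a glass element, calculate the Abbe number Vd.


Abbe number formula: Vd = (nd - 1) / (nF - nC)
  nd - 1 = 1.50752 - 1 = 0.50752
  nF - nC = 1.51286 - 1.50519 = 0.00767
  Vd = 0.50752 / 0.00767 = 66.17

66.17


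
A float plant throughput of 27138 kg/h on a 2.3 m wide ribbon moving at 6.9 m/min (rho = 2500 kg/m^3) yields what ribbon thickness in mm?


Ribbon cross-section from mass balance:
  Volume rate = throughput / density = 27138 / 2500 = 10.8552 m^3/h
  thickness = volume rate / (speed * 60 * width), i.e.
  thickness = throughput / (60 * speed * width * density) * 1000
  thickness = 27138 / (60 * 6.9 * 2.3 * 2500) * 1000 = 11.4 mm

11.4 mm


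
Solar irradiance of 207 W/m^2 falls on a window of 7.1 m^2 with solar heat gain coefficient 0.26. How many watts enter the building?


Solar heat gain: Q = Area * SHGC * Irradiance
  Q = 7.1 * 0.26 * 207 = 382.1 W

382.1 W


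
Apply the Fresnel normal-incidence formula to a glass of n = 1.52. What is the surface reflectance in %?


Fresnel reflectance at normal incidence:
  R = ((n - 1)/(n + 1))^2
  (n - 1)/(n + 1) = (1.52 - 1)/(1.52 + 1) = 0.206349
  R = 0.206349^2 = 0.0425799
  R(%) = 0.0425799 * 100 = 4.258%

4.258%


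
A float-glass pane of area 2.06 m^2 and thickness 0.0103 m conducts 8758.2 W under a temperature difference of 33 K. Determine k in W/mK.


Fourier's law rearranged: k = Q * t / (A * dT)
  Numerator = 8758.2 * 0.0103 = 90.20946
  Denominator = 2.06 * 33 = 67.98
  k = 90.20946 / 67.98 = 1.327 W/mK

1.327 W/mK


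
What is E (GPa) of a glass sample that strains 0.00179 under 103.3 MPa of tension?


Young's modulus: E = stress / strain
  E = 103.3 MPa / 0.00179 = 57709.5 MPa
Convert to GPa: 57709.5 / 1000 = 57.71 GPa

57.71 GPa


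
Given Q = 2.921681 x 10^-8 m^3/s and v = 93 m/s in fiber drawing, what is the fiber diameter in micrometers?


Cross-sectional area from continuity:
  A = Q / v = 2.921681 x 10^-8 / 93 = 3.141592 x 10^-10 m^2
Diameter from circular cross-section:
  d = sqrt(4A / pi) * 10^6 (m -> um)
  d = sqrt(4 * 3.141592 x 10^-10 / pi) * 10^6 = 20.0 um

20.0 um


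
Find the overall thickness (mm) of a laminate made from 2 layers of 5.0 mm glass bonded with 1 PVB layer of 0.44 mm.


Total thickness = glass contribution + PVB contribution
  Glass: 2 * 5.0 = 10.0 mm
  PVB: 1 * 0.44 = 0.44 mm
  Total = 10.0 + 0.44 = 10.44 mm

10.44 mm


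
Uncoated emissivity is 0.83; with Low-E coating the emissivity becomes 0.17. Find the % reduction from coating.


Percentage reduction = (1 - coated/uncoated) * 100
  Ratio = 0.17 / 0.83 = 0.2048
  Reduction = (1 - 0.2048) * 100 = 79.5%

79.5%


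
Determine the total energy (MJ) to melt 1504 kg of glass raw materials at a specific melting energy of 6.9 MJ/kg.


Total energy = mass * specific energy
  E = 1504 * 6.9 = 10377.6 MJ

10377.6 MJ


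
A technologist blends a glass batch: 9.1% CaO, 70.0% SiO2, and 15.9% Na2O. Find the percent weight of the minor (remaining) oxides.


Sum the three major oxides:
  SiO2 + Na2O + CaO = 70.0 + 15.9 + 9.1 = 95.0%
Subtract from 100%:
  Others = 100 - 95.0 = 5.0%

5.0%


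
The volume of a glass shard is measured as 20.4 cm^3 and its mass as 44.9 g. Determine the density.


Use the definition of density:
  rho = mass / volume
  rho = 44.9 / 20.4 = 2.201 g/cm^3

2.201 g/cm^3


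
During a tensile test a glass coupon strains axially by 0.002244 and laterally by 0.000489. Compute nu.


Poisson's ratio: nu = lateral strain / axial strain
  nu = 0.000489 / 0.002244 = 0.2179

0.2179


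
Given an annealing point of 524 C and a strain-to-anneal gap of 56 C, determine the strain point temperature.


Strain point = annealing point - difference:
  T_strain = 524 - 56 = 468 C

468 C


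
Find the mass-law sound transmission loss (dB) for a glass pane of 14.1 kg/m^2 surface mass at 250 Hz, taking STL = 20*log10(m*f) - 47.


Mass law: STL = 20 * log10(m * f) - 47
  m * f = 14.1 * 250 = 3525
  log10(3525) = 3.54716
  STL = 20 * 3.54716 - 47 = 70.9432 - 47 = 23.9 dB

23.9 dB


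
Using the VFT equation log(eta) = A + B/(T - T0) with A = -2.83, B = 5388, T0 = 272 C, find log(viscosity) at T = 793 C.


VFT equation: log(eta) = A + B / (T - T0)
  T - T0 = 793 - 272 = 521
  B / (T - T0) = 5388 / 521 = 10.342
  log(eta) = -2.83 + 10.342 = 7.512

7.512


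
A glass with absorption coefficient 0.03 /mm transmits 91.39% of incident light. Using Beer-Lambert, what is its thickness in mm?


Rearrange T = exp(-alpha * thickness):
  thickness = -ln(T) / alpha
  T = 91.39/100 = 0.9139
  ln(T) = -0.09003
  -ln(T) = 0.09003
  thickness = 0.09003 / 0.03 = 3.0 mm

3.0 mm


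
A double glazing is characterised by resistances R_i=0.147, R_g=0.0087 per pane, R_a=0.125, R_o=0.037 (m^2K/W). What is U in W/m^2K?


Total thermal resistance (series):
  R_total = R_in + R_glass + R_air + R_glass + R_out
  R_total = 0.147 + 0.0087 + 0.125 + 0.0087 + 0.037 = 0.3264 m^2K/W
U-value = 1 / R_total = 1 / 0.3264 = 3.064 W/m^2K

3.064 W/m^2K


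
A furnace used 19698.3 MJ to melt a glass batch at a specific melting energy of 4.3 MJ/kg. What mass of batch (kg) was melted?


Rearrange E = m * s for m:
  m = E / s
  m = 19698.3 / 4.3 = 4581.0 kg

4581.0 kg


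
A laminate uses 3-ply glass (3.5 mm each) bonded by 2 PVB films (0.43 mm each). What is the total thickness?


Total thickness = glass contribution + PVB contribution
  Glass: 3 * 3.5 = 10.5 mm
  PVB: 2 * 0.43 = 0.86 mm
  Total = 10.5 + 0.86 = 11.36 mm

11.36 mm


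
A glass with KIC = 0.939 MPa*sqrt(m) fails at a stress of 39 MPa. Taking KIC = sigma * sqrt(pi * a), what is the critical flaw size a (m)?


Rearrange KIC = sigma * sqrt(pi * a):
  sqrt(pi * a) = KIC / sigma
  sqrt(pi * a) = 0.939 / 39 = 0.024077
  a = (KIC / sigma)^2 / pi
  a = 0.024077^2 / pi = 0.0001845 m

0.0001845 m


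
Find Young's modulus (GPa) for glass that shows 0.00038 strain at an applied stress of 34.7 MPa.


Young's modulus: E = stress / strain
  E = 34.7 MPa / 0.00038 = 91315.79 MPa
Convert to GPa: 91315.79 / 1000 = 91.32 GPa

91.32 GPa


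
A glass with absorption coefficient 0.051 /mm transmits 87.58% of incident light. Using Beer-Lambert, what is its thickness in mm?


Rearrange T = exp(-alpha * thickness):
  thickness = -ln(T) / alpha
  T = 87.58/100 = 0.8758
  ln(T) = -0.13262
  -ln(T) = 0.13262
  thickness = 0.13262 / 0.051 = 2.6 mm

2.6 mm


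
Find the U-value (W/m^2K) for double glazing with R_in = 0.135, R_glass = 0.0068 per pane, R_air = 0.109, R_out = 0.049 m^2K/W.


Total thermal resistance (series):
  R_total = R_in + R_glass + R_air + R_glass + R_out
  R_total = 0.135 + 0.0068 + 0.109 + 0.0068 + 0.049 = 0.3066 m^2K/W
U-value = 1 / R_total = 1 / 0.3066 = 3.262 W/m^2K

3.262 W/m^2K


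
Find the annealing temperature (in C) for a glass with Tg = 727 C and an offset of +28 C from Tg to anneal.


The annealing temperature is Tg plus the offset:
  T_anneal = 727 + 28 = 755 C

755 C


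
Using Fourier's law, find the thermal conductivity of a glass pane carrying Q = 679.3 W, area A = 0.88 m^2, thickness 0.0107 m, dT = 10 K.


Fourier's law rearranged: k = Q * t / (A * dT)
  Numerator = 679.3 * 0.0107 = 7.26851
  Denominator = 0.88 * 10 = 8.8
  k = 7.26851 / 8.8 = 0.826 W/mK

0.826 W/mK


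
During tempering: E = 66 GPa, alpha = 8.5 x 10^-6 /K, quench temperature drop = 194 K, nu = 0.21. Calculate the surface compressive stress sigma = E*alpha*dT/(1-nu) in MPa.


Tempering stress: sigma = E * alpha * dT / (1 - nu)
  E (MPa) = 66 * 1000 = 66000
  Numerator = 66000 * (8.5 x 10^-6) * 194 = 108.834
  Denominator = 1 - 0.21 = 0.79
  sigma = 108.834 / 0.79 = 137.8 MPa

137.8 MPa


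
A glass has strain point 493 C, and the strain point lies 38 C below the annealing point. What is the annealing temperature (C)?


T_anneal = T_strain + gap:
  T_anneal = 493 + 38 = 531 C

531 C


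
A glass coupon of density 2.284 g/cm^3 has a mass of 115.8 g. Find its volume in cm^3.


Rearrange rho = m / V:
  V = m / rho
  V = 115.8 / 2.284 = 50.701 cm^3

50.701 cm^3


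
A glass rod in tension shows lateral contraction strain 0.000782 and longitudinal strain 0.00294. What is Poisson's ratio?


Poisson's ratio: nu = lateral strain / axial strain
  nu = 0.000782 / 0.00294 = 0.266

0.266


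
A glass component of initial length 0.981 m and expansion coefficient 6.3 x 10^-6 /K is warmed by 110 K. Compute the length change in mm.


Thermal expansion formula: dL = alpha * L0 * dT
  dL = (6.3 x 10^-6) * 0.981 * 110 = 0.00067983 m
Convert to mm: 0.00067983 * 1000 = 0.6798 mm

0.6798 mm


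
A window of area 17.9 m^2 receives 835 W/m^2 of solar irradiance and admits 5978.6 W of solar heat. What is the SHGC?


Rearrange Q = Area * SHGC * Irradiance:
  SHGC = Q / (Area * Irradiance)
  SHGC = 5978.6 / (17.9 * 835) = 0.4

0.4


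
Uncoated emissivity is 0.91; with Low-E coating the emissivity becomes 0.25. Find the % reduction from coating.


Percentage reduction = (1 - coated/uncoated) * 100
  Ratio = 0.25 / 0.91 = 0.2747
  Reduction = (1 - 0.2747) * 100 = 72.5%

72.5%


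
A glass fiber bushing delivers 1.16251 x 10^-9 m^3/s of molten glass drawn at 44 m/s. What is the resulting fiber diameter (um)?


Cross-sectional area from continuity:
  A = Q / v = 1.16251 x 10^-9 / 44 = 2.642068 x 10^-11 m^2
Diameter from circular cross-section:
  d = sqrt(4A / pi) * 10^6 (m -> um)
  d = sqrt(4 * 2.642068 x 10^-11 / pi) * 10^6 = 5.8 um

5.8 um


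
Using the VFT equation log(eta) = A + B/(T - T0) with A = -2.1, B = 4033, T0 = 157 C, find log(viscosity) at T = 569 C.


VFT equation: log(eta) = A + B / (T - T0)
  T - T0 = 569 - 157 = 412
  B / (T - T0) = 4033 / 412 = 9.789
  log(eta) = -2.1 + 9.789 = 7.689

7.689


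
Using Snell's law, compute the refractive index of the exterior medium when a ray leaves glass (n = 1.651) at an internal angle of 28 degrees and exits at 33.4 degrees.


Apply Snell's law: n1 * sin(theta1) = n2 * sin(theta2)
  n2 = n1 * sin(theta1) / sin(theta2)
  sin(28) = 0.469472
  sin(33.4) = 0.550481
  n2 = 1.651 * 0.469472 / 0.550481 = 1.408

1.408


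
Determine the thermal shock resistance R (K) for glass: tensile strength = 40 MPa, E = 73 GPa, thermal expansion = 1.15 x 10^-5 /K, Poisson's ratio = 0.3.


Thermal shock resistance: R = sigma * (1 - nu) / (E * alpha)
  Numerator = 40 * (1 - 0.3) = 28.0
  Denominator = 73 * 1000 * (1.15 x 10^-5) = 0.8395
  R = 28.0 / 0.8395 = 33.4 K

33.4 K


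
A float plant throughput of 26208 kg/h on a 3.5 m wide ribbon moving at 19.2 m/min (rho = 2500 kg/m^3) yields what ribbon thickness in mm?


Ribbon cross-section from mass balance:
  Volume rate = throughput / density = 26208 / 2500 = 10.4832 m^3/h
  thickness = volume rate / (speed * 60 * width), i.e.
  thickness = throughput / (60 * speed * width * density) * 1000
  thickness = 26208 / (60 * 19.2 * 3.5 * 2500) * 1000 = 2.6 mm

2.6 mm


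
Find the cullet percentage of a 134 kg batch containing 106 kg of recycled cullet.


Cullet ratio = (cullet mass / total batch mass) * 100
  Ratio = 106 / 134 * 100 = 79.1%

79.1%


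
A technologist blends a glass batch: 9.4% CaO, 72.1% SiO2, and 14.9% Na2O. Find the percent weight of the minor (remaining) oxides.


Sum the three major oxides:
  SiO2 + Na2O + CaO = 72.1 + 14.9 + 9.4 = 96.4%
Subtract from 100%:
  Others = 100 - 96.4 = 3.6%

3.6%


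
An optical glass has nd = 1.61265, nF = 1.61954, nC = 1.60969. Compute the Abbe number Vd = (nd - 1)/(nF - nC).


Abbe number formula: Vd = (nd - 1) / (nF - nC)
  nd - 1 = 1.61265 - 1 = 0.61265
  nF - nC = 1.61954 - 1.60969 = 0.00985
  Vd = 0.61265 / 0.00985 = 62.2

62.2


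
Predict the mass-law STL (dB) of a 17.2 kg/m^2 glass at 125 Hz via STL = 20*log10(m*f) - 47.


Mass law: STL = 20 * log10(m * f) - 47
  m * f = 17.2 * 125 = 2150
  log10(2150) = 3.33244
  STL = 20 * 3.33244 - 47 = 66.6488 - 47 = 19.6 dB

19.6 dB


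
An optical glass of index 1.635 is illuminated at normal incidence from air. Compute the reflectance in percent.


Fresnel reflectance at normal incidence:
  R = ((n - 1)/(n + 1))^2
  (n - 1)/(n + 1) = (1.635 - 1)/(1.635 + 1) = 0.240987
  R = 0.240987^2 = 0.0580747
  R(%) = 0.0580747 * 100 = 5.807%

5.807%


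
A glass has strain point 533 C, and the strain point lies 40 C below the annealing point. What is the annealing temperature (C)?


T_anneal = T_strain + gap:
  T_anneal = 533 + 40 = 573 C

573 C


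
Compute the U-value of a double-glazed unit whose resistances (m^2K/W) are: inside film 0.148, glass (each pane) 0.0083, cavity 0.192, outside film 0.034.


Total thermal resistance (series):
  R_total = R_in + R_glass + R_air + R_glass + R_out
  R_total = 0.148 + 0.0083 + 0.192 + 0.0083 + 0.034 = 0.3906 m^2K/W
U-value = 1 / R_total = 1 / 0.3906 = 2.56 W/m^2K

2.56 W/m^2K


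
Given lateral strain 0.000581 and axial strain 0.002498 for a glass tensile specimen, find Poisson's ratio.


Poisson's ratio: nu = lateral strain / axial strain
  nu = 0.000581 / 0.002498 = 0.2326

0.2326


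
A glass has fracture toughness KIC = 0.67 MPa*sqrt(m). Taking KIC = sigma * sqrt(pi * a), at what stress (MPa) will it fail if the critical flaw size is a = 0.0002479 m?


Rearrange KIC = sigma * sqrt(pi * a):
  sigma = KIC / sqrt(pi * a)
  sqrt(pi * 0.0002479) = 0.027907
  sigma = 0.67 / 0.027907 = 24.01 MPa

24.01 MPa


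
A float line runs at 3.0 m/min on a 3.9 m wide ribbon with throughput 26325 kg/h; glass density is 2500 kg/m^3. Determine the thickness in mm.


Ribbon cross-section from mass balance:
  Volume rate = throughput / density = 26325 / 2500 = 10.53 m^3/h
  thickness = volume rate / (speed * 60 * width), i.e.
  thickness = throughput / (60 * speed * width * density) * 1000
  thickness = 26325 / (60 * 3.0 * 3.9 * 2500) * 1000 = 15.0 mm

15.0 mm


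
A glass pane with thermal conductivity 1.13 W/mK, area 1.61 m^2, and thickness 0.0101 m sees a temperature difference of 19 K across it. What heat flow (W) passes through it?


Fourier's law: Q = k * A * dT / t
  Q = 1.13 * 1.61 * 19 / 0.0101
  Q = 34.5667 / 0.0101 = 3422.4 W

3422.4 W


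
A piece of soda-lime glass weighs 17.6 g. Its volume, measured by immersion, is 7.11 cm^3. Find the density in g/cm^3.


Use the definition of density:
  rho = mass / volume
  rho = 17.6 / 7.11 = 2.475 g/cm^3

2.475 g/cm^3


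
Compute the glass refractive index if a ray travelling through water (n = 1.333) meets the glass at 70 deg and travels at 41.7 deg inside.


Apply Snell's law: n1 * sin(theta1) = n2 * sin(theta2)
  n2 = n1 * sin(theta1) / sin(theta2)
  sin(70) = 0.939693
  sin(41.7) = 0.66523
  n2 = 1.333 * 0.939693 / 0.66523 = 1.883

1.883


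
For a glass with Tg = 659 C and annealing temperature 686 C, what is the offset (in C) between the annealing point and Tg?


Offset = T_anneal - Tg:
  offset = 686 - 659 = 27 C

27 C


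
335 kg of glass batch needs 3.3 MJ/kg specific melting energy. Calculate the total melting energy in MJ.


Total energy = mass * specific energy
  E = 335 * 3.3 = 1105.5 MJ

1105.5 MJ


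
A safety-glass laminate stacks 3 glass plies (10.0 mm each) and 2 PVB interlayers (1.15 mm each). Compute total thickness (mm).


Total thickness = glass contribution + PVB contribution
  Glass: 3 * 10.0 = 30.0 mm
  PVB: 2 * 1.15 = 2.3 mm
  Total = 30.0 + 2.3 = 32.3 mm

32.3 mm


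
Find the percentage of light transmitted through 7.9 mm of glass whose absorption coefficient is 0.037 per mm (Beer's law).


Beer-Lambert law: T = exp(-alpha * thickness)
  exponent = -0.037 * 7.9 = -0.2923
  T = exp(-0.2923) = 0.7465
  Percentage = 0.7465 * 100 = 74.65%

74.65%


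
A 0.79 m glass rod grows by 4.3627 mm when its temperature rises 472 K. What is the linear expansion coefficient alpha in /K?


Rearrange dL = alpha * L0 * dT for alpha:
  alpha = dL / (L0 * dT)
  alpha = (4.3627 / 1000) / (0.79 * 472) = 0.0000117 /K = 1.17 x 10^-5 /K

1.17 x 10^-5 /K


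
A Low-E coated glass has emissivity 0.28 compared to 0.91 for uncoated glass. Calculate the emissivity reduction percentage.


Percentage reduction = (1 - coated/uncoated) * 100
  Ratio = 0.28 / 0.91 = 0.3077
  Reduction = (1 - 0.3077) * 100 = 69.2%

69.2%


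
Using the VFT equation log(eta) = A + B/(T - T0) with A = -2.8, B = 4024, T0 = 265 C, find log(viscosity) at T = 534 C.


VFT equation: log(eta) = A + B / (T - T0)
  T - T0 = 534 - 265 = 269
  B / (T - T0) = 4024 / 269 = 14.959
  log(eta) = -2.8 + 14.959 = 12.159

12.159


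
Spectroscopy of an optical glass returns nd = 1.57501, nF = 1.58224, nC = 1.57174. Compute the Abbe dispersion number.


Abbe number formula: Vd = (nd - 1) / (nF - nC)
  nd - 1 = 1.57501 - 1 = 0.57501
  nF - nC = 1.58224 - 1.57174 = 0.0105
  Vd = 0.57501 / 0.0105 = 54.76

54.76


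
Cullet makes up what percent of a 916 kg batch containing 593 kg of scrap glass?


Cullet ratio = (cullet mass / total batch mass) * 100
  Ratio = 593 / 916 * 100 = 64.74%

64.74%


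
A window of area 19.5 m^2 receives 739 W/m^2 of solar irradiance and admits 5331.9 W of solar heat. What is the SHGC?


Rearrange Q = Area * SHGC * Irradiance:
  SHGC = Q / (Area * Irradiance)
  SHGC = 5331.9 / (19.5 * 739) = 0.37

0.37


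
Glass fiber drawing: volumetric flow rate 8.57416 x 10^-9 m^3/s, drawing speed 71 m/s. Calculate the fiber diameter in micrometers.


Cross-sectional area from continuity:
  A = Q / v = 8.57416 x 10^-9 / 71 = 1.207628 x 10^-10 m^2
Diameter from circular cross-section:
  d = sqrt(4A / pi) * 10^6 (m -> um)
  d = sqrt(4 * 1.207628 x 10^-10 / pi) * 10^6 = 12.4 um

12.4 um


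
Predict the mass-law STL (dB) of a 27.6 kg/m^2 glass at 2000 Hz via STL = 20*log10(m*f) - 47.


Mass law: STL = 20 * log10(m * f) - 47
  m * f = 27.6 * 2000 = 55200
  log10(55200) = 4.74194
  STL = 20 * 4.74194 - 47 = 94.8388 - 47 = 47.8 dB

47.8 dB


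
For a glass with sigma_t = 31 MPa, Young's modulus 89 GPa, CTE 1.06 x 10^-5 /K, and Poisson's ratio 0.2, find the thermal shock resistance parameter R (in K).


Thermal shock resistance: R = sigma * (1 - nu) / (E * alpha)
  Numerator = 31 * (1 - 0.2) = 24.8
  Denominator = 89 * 1000 * (1.06 x 10^-5) = 0.9434
  R = 24.8 / 0.9434 = 26.3 K

26.3 K


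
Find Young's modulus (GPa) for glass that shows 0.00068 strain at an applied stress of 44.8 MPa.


Young's modulus: E = stress / strain
  E = 44.8 MPa / 0.00068 = 65882.35 MPa
Convert to GPa: 65882.35 / 1000 = 65.88 GPa

65.88 GPa


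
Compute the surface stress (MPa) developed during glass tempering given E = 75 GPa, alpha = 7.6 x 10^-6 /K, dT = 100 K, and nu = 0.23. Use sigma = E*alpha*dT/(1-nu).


Tempering stress: sigma = E * alpha * dT / (1 - nu)
  E (MPa) = 75 * 1000 = 75000
  Numerator = 75000 * (7.6 x 10^-6) * 100 = 57.0
  Denominator = 1 - 0.23 = 0.77
  sigma = 57.0 / 0.77 = 74.0 MPa

74.0 MPa


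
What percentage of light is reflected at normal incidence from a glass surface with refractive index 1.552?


Fresnel reflectance at normal incidence:
  R = ((n - 1)/(n + 1))^2
  (n - 1)/(n + 1) = (1.552 - 1)/(1.552 + 1) = 0.216301
  R = 0.216301^2 = 0.0467861
  R(%) = 0.0467861 * 100 = 4.679%

4.679%


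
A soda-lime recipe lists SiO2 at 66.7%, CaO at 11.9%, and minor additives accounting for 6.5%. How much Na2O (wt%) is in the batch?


Pieces sum to 100%:
  Na2O = 100 - (SiO2 + CaO + others)
  Na2O = 100 - (66.7 + 11.9 + 6.5) = 14.9%

14.9%


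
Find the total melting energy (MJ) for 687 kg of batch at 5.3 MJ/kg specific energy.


Total energy = mass * specific energy
  E = 687 * 5.3 = 3641.1 MJ

3641.1 MJ


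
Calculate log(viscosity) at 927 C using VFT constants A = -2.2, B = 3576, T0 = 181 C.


VFT equation: log(eta) = A + B / (T - T0)
  T - T0 = 927 - 181 = 746
  B / (T - T0) = 3576 / 746 = 4.794
  log(eta) = -2.2 + 4.794 = 2.594

2.594


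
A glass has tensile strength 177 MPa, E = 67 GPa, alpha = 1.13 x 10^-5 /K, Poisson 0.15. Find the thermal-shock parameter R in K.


Thermal shock resistance: R = sigma * (1 - nu) / (E * alpha)
  Numerator = 177 * (1 - 0.15) = 150.45
  Denominator = 67 * 1000 * (1.13 x 10^-5) = 0.7571
  R = 150.45 / 0.7571 = 198.7 K

198.7 K


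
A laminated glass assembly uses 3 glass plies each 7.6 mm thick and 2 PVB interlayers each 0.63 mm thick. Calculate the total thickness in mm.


Total thickness = glass contribution + PVB contribution
  Glass: 3 * 7.6 = 22.8 mm
  PVB: 2 * 0.63 = 1.26 mm
  Total = 22.8 + 1.26 = 24.06 mm

24.06 mm


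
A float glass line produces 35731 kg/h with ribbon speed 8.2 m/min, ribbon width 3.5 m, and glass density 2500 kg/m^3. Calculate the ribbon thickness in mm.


Ribbon cross-section from mass balance:
  Volume rate = throughput / density = 35731 / 2500 = 14.2924 m^3/h
  thickness = volume rate / (speed * 60 * width), i.e.
  thickness = throughput / (60 * speed * width * density) * 1000
  thickness = 35731 / (60 * 8.2 * 3.5 * 2500) * 1000 = 8.3 mm

8.3 mm


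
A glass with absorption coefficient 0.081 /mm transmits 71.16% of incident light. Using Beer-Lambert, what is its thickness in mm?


Rearrange T = exp(-alpha * thickness):
  thickness = -ln(T) / alpha
  T = 71.16/100 = 0.7116
  ln(T) = -0.34024
  -ln(T) = 0.34024
  thickness = 0.34024 / 0.081 = 4.2 mm

4.2 mm


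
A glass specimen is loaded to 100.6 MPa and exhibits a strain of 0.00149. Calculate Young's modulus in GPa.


Young's modulus: E = stress / strain
  E = 100.6 MPa / 0.00149 = 67516.78 MPa
Convert to GPa: 67516.78 / 1000 = 67.52 GPa

67.52 GPa


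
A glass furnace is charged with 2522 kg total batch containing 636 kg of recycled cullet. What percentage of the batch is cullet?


Cullet ratio = (cullet mass / total batch mass) * 100
  Ratio = 636 / 2522 * 100 = 25.22%

25.22%


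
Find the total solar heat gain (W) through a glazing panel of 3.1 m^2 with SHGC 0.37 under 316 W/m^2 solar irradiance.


Solar heat gain: Q = Area * SHGC * Irradiance
  Q = 3.1 * 0.37 * 316 = 362.5 W

362.5 W


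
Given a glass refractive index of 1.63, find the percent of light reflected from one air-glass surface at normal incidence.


Fresnel reflectance at normal incidence:
  R = ((n - 1)/(n + 1))^2
  (n - 1)/(n + 1) = (1.63 - 1)/(1.63 + 1) = 0.239544
  R = 0.239544^2 = 0.0573813
  R(%) = 0.0573813 * 100 = 5.738%

5.738%


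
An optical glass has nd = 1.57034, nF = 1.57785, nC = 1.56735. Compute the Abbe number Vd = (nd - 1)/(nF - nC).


Abbe number formula: Vd = (nd - 1) / (nF - nC)
  nd - 1 = 1.57034 - 1 = 0.57034
  nF - nC = 1.57785 - 1.56735 = 0.0105
  Vd = 0.57034 / 0.0105 = 54.32

54.32


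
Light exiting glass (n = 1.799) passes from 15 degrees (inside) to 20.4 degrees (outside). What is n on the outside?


Apply Snell's law: n1 * sin(theta1) = n2 * sin(theta2)
  n2 = n1 * sin(theta1) / sin(theta2)
  sin(15) = 0.258819
  sin(20.4) = 0.348572
  n2 = 1.799 * 0.258819 / 0.348572 = 1.3358

1.3358


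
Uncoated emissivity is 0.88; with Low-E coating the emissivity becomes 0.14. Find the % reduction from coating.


Percentage reduction = (1 - coated/uncoated) * 100
  Ratio = 0.14 / 0.88 = 0.1591
  Reduction = (1 - 0.1591) * 100 = 84.1%

84.1%


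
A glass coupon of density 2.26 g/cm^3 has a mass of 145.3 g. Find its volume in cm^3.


Rearrange rho = m / V:
  V = m / rho
  V = 145.3 / 2.26 = 64.292 cm^3

64.292 cm^3


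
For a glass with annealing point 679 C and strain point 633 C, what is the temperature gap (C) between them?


Gap = T_anneal - T_strain:
  gap = 679 - 633 = 46 C

46 C


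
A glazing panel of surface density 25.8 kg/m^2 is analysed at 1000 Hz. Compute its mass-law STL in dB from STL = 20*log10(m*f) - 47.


Mass law: STL = 20 * log10(m * f) - 47
  m * f = 25.8 * 1000 = 25800
  log10(25800) = 4.41162
  STL = 20 * 4.41162 - 47 = 88.2324 - 47 = 41.2 dB

41.2 dB


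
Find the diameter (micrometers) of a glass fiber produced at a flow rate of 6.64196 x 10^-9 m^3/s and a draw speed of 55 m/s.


Cross-sectional area from continuity:
  A = Q / v = 6.64196 x 10^-9 / 55 = 1.207629 x 10^-10 m^2
Diameter from circular cross-section:
  d = sqrt(4A / pi) * 10^6 (m -> um)
  d = sqrt(4 * 1.207629 x 10^-10 / pi) * 10^6 = 12.4 um

12.4 um


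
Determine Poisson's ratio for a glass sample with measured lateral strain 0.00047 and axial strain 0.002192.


Poisson's ratio: nu = lateral strain / axial strain
  nu = 0.00047 / 0.002192 = 0.2144

0.2144


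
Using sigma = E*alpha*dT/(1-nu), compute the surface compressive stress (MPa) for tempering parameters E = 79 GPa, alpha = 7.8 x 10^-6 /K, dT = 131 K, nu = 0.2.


Tempering stress: sigma = E * alpha * dT / (1 - nu)
  E (MPa) = 79 * 1000 = 79000
  Numerator = 79000 * (7.8 x 10^-6) * 131 = 80.7222
  Denominator = 1 - 0.2 = 0.8
  sigma = 80.7222 / 0.8 = 100.9 MPa

100.9 MPa


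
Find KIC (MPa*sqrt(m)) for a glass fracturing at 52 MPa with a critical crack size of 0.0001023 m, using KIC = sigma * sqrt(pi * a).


Fracture toughness: KIC = sigma * sqrt(pi * a)
  pi * a = pi * 0.0001023 = 0.000321385
  sqrt(pi * a) = 0.017927
  KIC = 52 * 0.017927 = 0.932 MPa*sqrt(m)

0.932 MPa*sqrt(m)


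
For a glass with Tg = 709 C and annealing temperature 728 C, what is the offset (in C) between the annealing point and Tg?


Offset = T_anneal - Tg:
  offset = 728 - 709 = 19 C

19 C


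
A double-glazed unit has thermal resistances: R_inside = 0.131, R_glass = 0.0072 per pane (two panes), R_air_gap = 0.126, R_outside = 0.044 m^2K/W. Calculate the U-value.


Total thermal resistance (series):
  R_total = R_in + R_glass + R_air + R_glass + R_out
  R_total = 0.131 + 0.0072 + 0.126 + 0.0072 + 0.044 = 0.3154 m^2K/W
U-value = 1 / R_total = 1 / 0.3154 = 3.171 W/m^2K

3.171 W/m^2K


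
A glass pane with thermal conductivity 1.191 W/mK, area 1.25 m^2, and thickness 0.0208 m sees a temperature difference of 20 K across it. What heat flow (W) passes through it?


Fourier's law: Q = k * A * dT / t
  Q = 1.191 * 1.25 * 20 / 0.0208
  Q = 29.775 / 0.0208 = 1431.5 W

1431.5 W


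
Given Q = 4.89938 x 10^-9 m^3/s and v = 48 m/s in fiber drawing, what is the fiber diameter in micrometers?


Cross-sectional area from continuity:
  A = Q / v = 4.89938 x 10^-9 / 48 = 1.020704 x 10^-10 m^2
Diameter from circular cross-section:
  d = sqrt(4A / pi) * 10^6 (m -> um)
  d = sqrt(4 * 1.020704 x 10^-10 / pi) * 10^6 = 11.4 um

11.4 um


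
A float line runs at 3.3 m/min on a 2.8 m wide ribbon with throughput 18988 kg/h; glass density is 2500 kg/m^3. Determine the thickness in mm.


Ribbon cross-section from mass balance:
  Volume rate = throughput / density = 18988 / 2500 = 7.5952 m^3/h
  thickness = volume rate / (speed * 60 * width), i.e.
  thickness = throughput / (60 * speed * width * density) * 1000
  thickness = 18988 / (60 * 3.3 * 2.8 * 2500) * 1000 = 13.7 mm

13.7 mm


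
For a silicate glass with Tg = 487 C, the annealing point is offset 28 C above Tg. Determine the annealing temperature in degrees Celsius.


The annealing temperature is Tg plus the offset:
  T_anneal = 487 + 28 = 515 C

515 C


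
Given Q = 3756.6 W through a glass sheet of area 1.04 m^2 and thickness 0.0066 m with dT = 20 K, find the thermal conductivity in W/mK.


Fourier's law rearranged: k = Q * t / (A * dT)
  Numerator = 3756.6 * 0.0066 = 24.79356
  Denominator = 1.04 * 20 = 20.8
  k = 24.79356 / 20.8 = 1.192 W/mK

1.192 W/mK


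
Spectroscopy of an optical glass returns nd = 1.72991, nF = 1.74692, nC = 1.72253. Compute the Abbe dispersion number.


Abbe number formula: Vd = (nd - 1) / (nF - nC)
  nd - 1 = 1.72991 - 1 = 0.72991
  nF - nC = 1.74692 - 1.72253 = 0.02439
  Vd = 0.72991 / 0.02439 = 29.93

29.93


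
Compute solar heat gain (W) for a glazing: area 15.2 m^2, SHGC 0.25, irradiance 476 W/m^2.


Solar heat gain: Q = Area * SHGC * Irradiance
  Q = 15.2 * 0.25 * 476 = 1808.8 W

1808.8 W


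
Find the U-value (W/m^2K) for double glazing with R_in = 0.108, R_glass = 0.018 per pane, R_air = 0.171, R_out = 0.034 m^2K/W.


Total thermal resistance (series):
  R_total = R_in + R_glass + R_air + R_glass + R_out
  R_total = 0.108 + 0.018 + 0.171 + 0.018 + 0.034 = 0.349 m^2K/W
U-value = 1 / R_total = 1 / 0.349 = 2.865 W/m^2K

2.865 W/m^2K


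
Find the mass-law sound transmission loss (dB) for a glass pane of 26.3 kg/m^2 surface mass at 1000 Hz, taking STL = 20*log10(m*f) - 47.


Mass law: STL = 20 * log10(m * f) - 47
  m * f = 26.3 * 1000 = 26300
  log10(26300) = 4.41996
  STL = 20 * 4.41996 - 47 = 88.3992 - 47 = 41.4 dB

41.4 dB


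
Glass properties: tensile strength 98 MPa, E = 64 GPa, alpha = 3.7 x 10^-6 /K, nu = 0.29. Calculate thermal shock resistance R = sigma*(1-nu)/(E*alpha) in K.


Thermal shock resistance: R = sigma * (1 - nu) / (E * alpha)
  Numerator = 98 * (1 - 0.29) = 69.58
  Denominator = 64 * 1000 * (3.7 x 10^-6) = 0.2368
  R = 69.58 / 0.2368 = 293.8 K

293.8 K


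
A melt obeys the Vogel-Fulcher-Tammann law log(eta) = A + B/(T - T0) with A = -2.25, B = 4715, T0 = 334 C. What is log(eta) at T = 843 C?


VFT equation: log(eta) = A + B / (T - T0)
  T - T0 = 843 - 334 = 509
  B / (T - T0) = 4715 / 509 = 9.263
  log(eta) = -2.25 + 9.263 = 7.013

7.013


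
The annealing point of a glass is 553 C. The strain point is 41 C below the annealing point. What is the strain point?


Strain point = annealing point - difference:
  T_strain = 553 - 41 = 512 C

512 C


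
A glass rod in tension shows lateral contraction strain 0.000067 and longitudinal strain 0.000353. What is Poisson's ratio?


Poisson's ratio: nu = lateral strain / axial strain
  nu = 0.000067 / 0.000353 = 0.1898

0.1898


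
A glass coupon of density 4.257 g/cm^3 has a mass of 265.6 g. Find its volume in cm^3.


Rearrange rho = m / V:
  V = m / rho
  V = 265.6 / 4.257 = 62.391 cm^3

62.391 cm^3


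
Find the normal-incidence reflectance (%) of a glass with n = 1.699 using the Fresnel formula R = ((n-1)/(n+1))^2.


Fresnel reflectance at normal incidence:
  R = ((n - 1)/(n + 1))^2
  (n - 1)/(n + 1) = (1.699 - 1)/(1.699 + 1) = 0.258985
  R = 0.258985^2 = 0.0670732
  R(%) = 0.0670732 * 100 = 6.707%

6.707%


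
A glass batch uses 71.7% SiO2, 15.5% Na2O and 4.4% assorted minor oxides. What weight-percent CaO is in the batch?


Pieces sum to 100%:
  CaO = 100 - (SiO2 + Na2O + others)
  CaO = 100 - (71.7 + 15.5 + 4.4) = 8.4%

8.4%


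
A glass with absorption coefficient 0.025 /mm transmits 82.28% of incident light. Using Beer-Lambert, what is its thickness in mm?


Rearrange T = exp(-alpha * thickness):
  thickness = -ln(T) / alpha
  T = 82.28/100 = 0.8228
  ln(T) = -0.19504
  -ln(T) = 0.19504
  thickness = 0.19504 / 0.025 = 7.8 mm

7.8 mm


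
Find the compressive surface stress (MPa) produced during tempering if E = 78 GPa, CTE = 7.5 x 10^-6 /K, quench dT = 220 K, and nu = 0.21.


Tempering stress: sigma = E * alpha * dT / (1 - nu)
  E (MPa) = 78 * 1000 = 78000
  Numerator = 78000 * (7.5 x 10^-6) * 220 = 128.7
  Denominator = 1 - 0.21 = 0.79
  sigma = 128.7 / 0.79 = 162.9 MPa

162.9 MPa


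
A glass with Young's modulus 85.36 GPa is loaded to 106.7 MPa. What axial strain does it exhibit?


Rearrange E = sigma / epsilon:
  epsilon = sigma / E
  E (MPa) = 85.36 * 1000 = 85360
  epsilon = 106.7 / 85360 = 0.00125

0.00125


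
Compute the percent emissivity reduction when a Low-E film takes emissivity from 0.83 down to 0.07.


Percentage reduction = (1 - coated/uncoated) * 100
  Ratio = 0.07 / 0.83 = 0.0843
  Reduction = (1 - 0.0843) * 100 = 91.6%

91.6%


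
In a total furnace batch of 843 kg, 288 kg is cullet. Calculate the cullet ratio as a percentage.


Cullet ratio = (cullet mass / total batch mass) * 100
  Ratio = 288 / 843 * 100 = 34.16%

34.16%


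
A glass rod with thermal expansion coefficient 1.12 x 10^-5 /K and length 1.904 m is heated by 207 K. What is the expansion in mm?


Thermal expansion formula: dL = alpha * L0 * dT
  dL = (1.12 x 10^-5) * 1.904 * 207 = 0.00441423 m
Convert to mm: 0.00441423 * 1000 = 4.4142 mm

4.4142 mm


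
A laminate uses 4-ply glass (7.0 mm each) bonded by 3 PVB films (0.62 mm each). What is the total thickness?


Total thickness = glass contribution + PVB contribution
  Glass: 4 * 7.0 = 28.0 mm
  PVB: 3 * 0.62 = 1.86 mm
  Total = 28.0 + 1.86 = 29.86 mm

29.86 mm


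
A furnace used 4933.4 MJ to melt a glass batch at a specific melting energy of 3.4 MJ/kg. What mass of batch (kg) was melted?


Rearrange E = m * s for m:
  m = E / s
  m = 4933.4 / 3.4 = 1451.0 kg

1451.0 kg


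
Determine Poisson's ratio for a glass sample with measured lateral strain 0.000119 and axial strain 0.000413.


Poisson's ratio: nu = lateral strain / axial strain
  nu = 0.000119 / 0.000413 = 0.2881

0.2881


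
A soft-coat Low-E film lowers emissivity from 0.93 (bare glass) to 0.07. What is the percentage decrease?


Percentage reduction = (1 - coated/uncoated) * 100
  Ratio = 0.07 / 0.93 = 0.0753
  Reduction = (1 - 0.0753) * 100 = 92.5%

92.5%


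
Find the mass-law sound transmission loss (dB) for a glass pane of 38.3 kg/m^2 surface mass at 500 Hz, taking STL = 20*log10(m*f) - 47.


Mass law: STL = 20 * log10(m * f) - 47
  m * f = 38.3 * 500 = 19150
  log10(19150) = 4.28217
  STL = 20 * 4.28217 - 47 = 85.6434 - 47 = 38.6 dB

38.6 dB


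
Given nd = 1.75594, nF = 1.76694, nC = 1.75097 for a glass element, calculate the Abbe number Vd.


Abbe number formula: Vd = (nd - 1) / (nF - nC)
  nd - 1 = 1.75594 - 1 = 0.75594
  nF - nC = 1.76694 - 1.75097 = 0.01597
  Vd = 0.75594 / 0.01597 = 47.34

47.34


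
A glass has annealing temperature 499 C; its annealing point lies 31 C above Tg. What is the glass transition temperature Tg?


Rearrange T_anneal = Tg + offset for Tg:
  Tg = T_anneal - offset = 499 - 31 = 468 C

468 C


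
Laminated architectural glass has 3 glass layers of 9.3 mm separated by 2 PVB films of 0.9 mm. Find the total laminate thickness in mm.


Total thickness = glass contribution + PVB contribution
  Glass: 3 * 9.3 = 27.9 mm
  PVB: 2 * 0.9 = 1.8 mm
  Total = 27.9 + 1.8 = 29.7 mm

29.7 mm


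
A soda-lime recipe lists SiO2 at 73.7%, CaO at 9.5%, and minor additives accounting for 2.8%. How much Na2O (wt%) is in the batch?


Pieces sum to 100%:
  Na2O = 100 - (SiO2 + CaO + others)
  Na2O = 100 - (73.7 + 9.5 + 2.8) = 14.0%

14.0%


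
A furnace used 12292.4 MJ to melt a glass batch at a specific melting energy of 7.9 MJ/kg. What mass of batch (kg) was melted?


Rearrange E = m * s for m:
  m = E / s
  m = 12292.4 / 7.9 = 1556.0 kg

1556.0 kg


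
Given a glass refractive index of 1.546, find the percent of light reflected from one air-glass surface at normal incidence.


Fresnel reflectance at normal incidence:
  R = ((n - 1)/(n + 1))^2
  (n - 1)/(n + 1) = (1.546 - 1)/(1.546 + 1) = 0.214454
  R = 0.214454^2 = 0.0459905
  R(%) = 0.0459905 * 100 = 4.599%

4.599%


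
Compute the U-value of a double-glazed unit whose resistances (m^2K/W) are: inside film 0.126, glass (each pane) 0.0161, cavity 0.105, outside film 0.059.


Total thermal resistance (series):
  R_total = R_in + R_glass + R_air + R_glass + R_out
  R_total = 0.126 + 0.0161 + 0.105 + 0.0161 + 0.059 = 0.3222 m^2K/W
U-value = 1 / R_total = 1 / 0.3222 = 3.104 W/m^2K

3.104 W/m^2K
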